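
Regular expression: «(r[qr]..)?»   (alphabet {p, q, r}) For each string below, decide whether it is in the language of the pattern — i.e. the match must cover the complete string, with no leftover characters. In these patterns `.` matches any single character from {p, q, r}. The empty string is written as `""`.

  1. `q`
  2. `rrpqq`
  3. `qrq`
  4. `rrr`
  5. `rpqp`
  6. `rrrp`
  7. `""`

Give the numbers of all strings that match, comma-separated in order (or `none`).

6, 7

1 → no match
2 → no match
3 → no match
4 → no match
5 → no match
6 → match
7 → match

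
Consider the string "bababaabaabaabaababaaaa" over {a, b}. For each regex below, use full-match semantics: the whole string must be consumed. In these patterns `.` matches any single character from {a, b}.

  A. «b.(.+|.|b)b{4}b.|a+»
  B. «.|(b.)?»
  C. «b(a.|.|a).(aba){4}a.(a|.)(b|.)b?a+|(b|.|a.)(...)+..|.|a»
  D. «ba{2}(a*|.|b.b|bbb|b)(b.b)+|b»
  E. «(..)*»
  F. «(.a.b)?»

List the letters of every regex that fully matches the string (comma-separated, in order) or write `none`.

C

A → no match
B → no match
C → match
D → no match — must end with "b"
E → no match
F → no match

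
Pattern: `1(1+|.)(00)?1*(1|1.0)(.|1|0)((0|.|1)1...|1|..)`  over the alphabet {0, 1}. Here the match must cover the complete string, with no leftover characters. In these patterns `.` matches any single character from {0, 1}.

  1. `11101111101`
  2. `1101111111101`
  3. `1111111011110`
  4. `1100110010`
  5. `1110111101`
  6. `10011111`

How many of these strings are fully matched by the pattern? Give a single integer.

1. `11101111101` → no match
2 → no match
3 → match
4. `1100110010` → match
5. `1110111101` → no match
6. `10011111` → no match
Total matched: 2

2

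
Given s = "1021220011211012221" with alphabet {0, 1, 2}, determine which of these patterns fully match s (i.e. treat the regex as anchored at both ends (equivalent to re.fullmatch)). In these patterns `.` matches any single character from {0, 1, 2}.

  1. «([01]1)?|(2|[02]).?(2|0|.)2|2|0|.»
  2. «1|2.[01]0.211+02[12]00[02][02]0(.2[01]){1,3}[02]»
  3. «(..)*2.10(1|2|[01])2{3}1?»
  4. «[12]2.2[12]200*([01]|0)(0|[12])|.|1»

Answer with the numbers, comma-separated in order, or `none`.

3

1 → no match
2 → no match
3 → match
4 → no match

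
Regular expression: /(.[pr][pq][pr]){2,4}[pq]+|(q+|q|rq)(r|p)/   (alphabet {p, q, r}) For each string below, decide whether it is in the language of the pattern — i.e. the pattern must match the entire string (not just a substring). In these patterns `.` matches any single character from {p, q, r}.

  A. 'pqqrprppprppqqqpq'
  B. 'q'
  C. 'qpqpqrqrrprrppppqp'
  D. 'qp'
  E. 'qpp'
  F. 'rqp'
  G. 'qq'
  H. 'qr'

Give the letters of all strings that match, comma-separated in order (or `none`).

A → no match
B → no match
C → no match
D → match
E → no match
F → match
G → no match
H → match

D, F, H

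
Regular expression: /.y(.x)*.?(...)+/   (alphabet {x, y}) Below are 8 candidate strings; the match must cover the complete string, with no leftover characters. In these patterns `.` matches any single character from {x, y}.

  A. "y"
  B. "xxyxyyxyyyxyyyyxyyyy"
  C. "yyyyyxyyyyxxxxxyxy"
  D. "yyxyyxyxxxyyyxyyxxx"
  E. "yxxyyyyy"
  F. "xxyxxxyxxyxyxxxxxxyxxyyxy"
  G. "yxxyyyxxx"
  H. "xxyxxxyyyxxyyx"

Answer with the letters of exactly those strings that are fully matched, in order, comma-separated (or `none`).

A → no match
B → no match
C → match
D → no match
E → no match
F → no match
G → no match
H → no match

C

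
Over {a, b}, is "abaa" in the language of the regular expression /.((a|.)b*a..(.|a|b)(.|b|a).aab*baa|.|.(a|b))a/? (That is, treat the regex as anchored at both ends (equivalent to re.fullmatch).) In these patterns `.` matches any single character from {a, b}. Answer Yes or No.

Yes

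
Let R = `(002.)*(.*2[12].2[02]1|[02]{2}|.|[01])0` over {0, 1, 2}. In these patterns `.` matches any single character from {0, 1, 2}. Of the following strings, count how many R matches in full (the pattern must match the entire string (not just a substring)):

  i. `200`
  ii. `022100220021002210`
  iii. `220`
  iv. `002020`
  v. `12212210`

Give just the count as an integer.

4

i → match
ii → no match
iii → match
iv → match
v → match
Total matched: 4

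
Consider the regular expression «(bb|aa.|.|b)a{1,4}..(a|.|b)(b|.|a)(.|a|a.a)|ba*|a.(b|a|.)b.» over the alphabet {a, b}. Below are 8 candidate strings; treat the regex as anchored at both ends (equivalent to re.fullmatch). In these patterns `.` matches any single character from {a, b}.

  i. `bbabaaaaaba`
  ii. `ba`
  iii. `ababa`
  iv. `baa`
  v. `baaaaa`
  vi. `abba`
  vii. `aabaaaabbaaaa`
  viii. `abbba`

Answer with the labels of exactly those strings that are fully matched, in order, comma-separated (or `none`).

ii, iii, iv, v, vii, viii

i → no match
ii → match
iii → match
iv → match
v → match
vi → no match
vii → match
viii → match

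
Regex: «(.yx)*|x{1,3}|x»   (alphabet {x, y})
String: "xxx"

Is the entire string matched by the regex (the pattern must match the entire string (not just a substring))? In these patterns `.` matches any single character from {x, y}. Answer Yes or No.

Yes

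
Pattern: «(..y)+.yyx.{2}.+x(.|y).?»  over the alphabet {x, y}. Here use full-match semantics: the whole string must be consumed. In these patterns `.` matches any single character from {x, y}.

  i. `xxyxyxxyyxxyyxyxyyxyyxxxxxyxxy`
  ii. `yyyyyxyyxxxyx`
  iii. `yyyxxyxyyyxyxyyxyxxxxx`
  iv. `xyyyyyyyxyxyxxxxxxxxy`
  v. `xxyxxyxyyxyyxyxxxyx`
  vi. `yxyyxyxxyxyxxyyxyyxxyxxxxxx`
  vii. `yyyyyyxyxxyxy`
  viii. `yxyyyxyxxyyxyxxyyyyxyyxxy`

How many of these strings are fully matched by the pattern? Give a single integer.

3

i → no match
ii → no match
iii → match
iv → no match
v → match
vi → no match
vii → match
viii → no match
Total matched: 3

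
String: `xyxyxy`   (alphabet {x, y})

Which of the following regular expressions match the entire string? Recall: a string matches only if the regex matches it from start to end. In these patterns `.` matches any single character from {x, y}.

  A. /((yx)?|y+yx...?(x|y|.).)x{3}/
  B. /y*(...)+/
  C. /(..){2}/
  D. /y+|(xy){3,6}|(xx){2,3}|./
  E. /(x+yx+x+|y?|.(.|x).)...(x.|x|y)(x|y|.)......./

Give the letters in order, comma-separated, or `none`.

B, D

A → no match — must end with `x`
B → match
C → no match
D → match
E → no match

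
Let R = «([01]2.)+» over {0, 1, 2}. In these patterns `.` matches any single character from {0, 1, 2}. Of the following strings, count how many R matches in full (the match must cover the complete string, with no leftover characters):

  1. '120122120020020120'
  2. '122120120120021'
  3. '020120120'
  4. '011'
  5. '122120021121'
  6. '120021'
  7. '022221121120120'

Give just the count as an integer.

1 → match
2 → match
3 → match
4 → no match
5 → match
6 → match
7 → no match
Total matched: 5

5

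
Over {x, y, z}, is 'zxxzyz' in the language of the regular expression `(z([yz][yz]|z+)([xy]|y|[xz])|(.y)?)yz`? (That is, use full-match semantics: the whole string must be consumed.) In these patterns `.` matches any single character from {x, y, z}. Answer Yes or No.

No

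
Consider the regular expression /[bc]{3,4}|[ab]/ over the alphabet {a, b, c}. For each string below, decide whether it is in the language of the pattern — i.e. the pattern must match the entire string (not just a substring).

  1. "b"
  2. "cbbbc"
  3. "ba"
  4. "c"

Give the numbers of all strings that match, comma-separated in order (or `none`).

1

1 → match
2 → no match
3 → no match
4 → no match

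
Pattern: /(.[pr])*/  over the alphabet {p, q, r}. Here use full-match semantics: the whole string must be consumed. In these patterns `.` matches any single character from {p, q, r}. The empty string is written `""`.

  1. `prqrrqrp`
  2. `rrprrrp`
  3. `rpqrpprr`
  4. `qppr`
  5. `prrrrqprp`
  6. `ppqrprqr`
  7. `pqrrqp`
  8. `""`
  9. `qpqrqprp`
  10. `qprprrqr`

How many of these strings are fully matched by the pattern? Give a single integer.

6

1. `prqrrqrp` → no match
2. `rrprrrp` → no match
3. `rpqrpprr` → match
4. `qppr` → match
5. `prrrrqprp` → no match
6. `ppqrprqr` → match
7. `pqrrqp` → no match
8. `""` → match
9. `qpqrqprp` → match
10. `qprprrqr` → match
Total matched: 6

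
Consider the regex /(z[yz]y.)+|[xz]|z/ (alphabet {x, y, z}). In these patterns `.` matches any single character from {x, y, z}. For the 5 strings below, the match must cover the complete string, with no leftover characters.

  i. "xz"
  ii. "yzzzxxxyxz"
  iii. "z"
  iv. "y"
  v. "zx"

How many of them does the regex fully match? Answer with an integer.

i → no match
ii → no match
iii → match
iv → no match
v → no match
Total matched: 1

1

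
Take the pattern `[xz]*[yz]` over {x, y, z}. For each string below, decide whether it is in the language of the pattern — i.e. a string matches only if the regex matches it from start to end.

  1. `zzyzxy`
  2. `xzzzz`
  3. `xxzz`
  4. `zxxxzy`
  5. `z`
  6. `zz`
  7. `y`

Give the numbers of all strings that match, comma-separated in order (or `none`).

2, 3, 4, 5, 6, 7

1 → no match
2 → match
3 → match
4 → match
5 → match
6 → match
7 → match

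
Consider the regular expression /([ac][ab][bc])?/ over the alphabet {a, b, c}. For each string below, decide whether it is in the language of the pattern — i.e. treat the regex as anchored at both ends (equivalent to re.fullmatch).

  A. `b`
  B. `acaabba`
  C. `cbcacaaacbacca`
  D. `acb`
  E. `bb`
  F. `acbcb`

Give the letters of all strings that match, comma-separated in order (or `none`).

A → no match
B → no match
C → no match
D → no match
E → no match
F → no match

none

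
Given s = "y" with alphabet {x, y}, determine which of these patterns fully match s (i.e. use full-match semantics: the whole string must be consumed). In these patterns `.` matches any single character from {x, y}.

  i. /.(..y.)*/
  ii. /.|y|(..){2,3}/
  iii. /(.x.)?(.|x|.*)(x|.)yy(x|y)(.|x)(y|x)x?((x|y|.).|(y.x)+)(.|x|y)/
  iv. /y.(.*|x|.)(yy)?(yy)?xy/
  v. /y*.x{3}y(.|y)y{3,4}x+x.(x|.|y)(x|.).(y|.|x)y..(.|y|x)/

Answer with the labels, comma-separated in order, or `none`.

i, ii

i → match
ii → match
iii → no match
iv → no match — must end with "xy"
v → no match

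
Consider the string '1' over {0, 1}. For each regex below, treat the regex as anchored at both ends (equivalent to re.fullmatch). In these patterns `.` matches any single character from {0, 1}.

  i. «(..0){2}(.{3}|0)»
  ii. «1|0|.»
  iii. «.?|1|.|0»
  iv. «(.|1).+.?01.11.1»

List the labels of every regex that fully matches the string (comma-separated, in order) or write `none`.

ii, iii

i → no match
ii → match
iii → match
iv → no match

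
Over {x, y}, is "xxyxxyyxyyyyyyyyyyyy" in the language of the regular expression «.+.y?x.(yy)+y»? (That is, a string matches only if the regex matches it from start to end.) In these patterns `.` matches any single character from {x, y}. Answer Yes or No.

Yes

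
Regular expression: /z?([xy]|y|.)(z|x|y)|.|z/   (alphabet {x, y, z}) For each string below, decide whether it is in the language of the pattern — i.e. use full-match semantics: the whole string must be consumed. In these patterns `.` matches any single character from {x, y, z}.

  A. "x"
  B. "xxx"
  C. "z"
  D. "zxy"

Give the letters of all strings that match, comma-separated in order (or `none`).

A, C, D

A → match
B → no match
C → match
D → match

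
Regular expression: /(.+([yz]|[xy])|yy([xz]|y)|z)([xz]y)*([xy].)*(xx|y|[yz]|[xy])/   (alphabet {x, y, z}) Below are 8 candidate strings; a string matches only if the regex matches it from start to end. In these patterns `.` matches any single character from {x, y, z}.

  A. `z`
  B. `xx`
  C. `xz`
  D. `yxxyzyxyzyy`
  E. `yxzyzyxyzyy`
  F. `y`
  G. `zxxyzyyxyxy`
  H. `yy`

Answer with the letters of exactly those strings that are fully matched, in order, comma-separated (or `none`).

D, E, G

A → no match
B → no match
C → no match
D → match
E → match
F → no match
G → match
H → no match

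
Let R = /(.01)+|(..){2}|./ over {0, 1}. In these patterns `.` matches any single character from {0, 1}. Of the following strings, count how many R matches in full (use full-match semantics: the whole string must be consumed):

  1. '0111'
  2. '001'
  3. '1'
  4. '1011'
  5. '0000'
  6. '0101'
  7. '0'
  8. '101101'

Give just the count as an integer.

8

1 → match
2 → match
3 → match
4 → match
5 → match
6 → match
7 → match
8 → match
Total matched: 8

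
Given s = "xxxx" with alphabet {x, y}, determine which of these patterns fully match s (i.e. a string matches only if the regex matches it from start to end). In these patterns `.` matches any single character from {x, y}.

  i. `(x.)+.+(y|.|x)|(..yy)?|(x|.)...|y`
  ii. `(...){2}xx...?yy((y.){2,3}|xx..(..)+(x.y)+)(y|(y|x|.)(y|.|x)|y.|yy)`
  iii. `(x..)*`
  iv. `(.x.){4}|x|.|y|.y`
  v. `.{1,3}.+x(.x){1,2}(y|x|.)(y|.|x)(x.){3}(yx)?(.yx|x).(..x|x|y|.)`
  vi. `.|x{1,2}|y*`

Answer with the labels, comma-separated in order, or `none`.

i → match
ii → no match
iii → no match
iv → no match
v → no match
vi → no match

i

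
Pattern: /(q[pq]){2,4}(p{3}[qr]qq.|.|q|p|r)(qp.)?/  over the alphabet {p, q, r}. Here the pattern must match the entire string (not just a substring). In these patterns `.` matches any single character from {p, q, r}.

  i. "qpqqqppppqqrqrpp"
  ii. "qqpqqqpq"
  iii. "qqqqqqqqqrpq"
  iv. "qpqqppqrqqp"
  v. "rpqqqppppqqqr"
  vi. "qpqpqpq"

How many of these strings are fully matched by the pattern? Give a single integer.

1

i → no match
ii → no match
iii → no match
iv → no match
v → no match — must start with "q"
vi → match
Total matched: 1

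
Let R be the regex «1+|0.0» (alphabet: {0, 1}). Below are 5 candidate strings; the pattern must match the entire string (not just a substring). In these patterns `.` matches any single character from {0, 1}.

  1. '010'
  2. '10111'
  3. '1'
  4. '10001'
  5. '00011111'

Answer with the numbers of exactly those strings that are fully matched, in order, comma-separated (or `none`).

1 → match
2 → no match
3 → match
4 → no match
5 → no match

1, 3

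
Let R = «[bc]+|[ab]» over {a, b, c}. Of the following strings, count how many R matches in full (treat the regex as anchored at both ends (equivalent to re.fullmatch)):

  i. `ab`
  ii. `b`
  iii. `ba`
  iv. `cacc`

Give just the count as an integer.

i → no match
ii → match
iii → no match
iv → no match
Total matched: 1

1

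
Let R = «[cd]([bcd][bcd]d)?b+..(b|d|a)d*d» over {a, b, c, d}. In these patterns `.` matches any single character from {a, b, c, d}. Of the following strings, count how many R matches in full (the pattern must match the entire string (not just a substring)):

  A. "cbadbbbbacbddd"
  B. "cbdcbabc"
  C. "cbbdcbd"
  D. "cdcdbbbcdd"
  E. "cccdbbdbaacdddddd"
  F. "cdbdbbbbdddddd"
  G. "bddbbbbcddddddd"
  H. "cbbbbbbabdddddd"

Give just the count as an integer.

4

A → no match
B → no match — must end with "d"
C → match
D → match
E → no match
F → match
G → no match
H → match
Total matched: 4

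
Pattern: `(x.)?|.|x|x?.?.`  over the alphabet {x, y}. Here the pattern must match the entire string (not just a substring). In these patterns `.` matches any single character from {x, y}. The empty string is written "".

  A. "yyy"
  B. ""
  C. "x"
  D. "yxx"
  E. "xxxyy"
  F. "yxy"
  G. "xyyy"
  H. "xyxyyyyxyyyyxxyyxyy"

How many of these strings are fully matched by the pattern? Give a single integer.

A. "yyy" → no match
B. "" → match
C. "x" → match
D. "yxx" → no match
E. "xxxyy" → no match
F. "yxy" → no match
G. "xyyy" → no match
H → no match
Total matched: 2

2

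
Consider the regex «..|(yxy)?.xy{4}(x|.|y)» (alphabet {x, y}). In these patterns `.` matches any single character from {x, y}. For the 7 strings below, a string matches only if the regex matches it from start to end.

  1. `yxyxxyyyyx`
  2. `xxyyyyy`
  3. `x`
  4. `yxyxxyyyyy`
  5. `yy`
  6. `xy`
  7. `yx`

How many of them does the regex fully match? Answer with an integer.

6

1 → match
2 → match
3 → no match
4 → match
5 → match
6 → match
7 → match
Total matched: 6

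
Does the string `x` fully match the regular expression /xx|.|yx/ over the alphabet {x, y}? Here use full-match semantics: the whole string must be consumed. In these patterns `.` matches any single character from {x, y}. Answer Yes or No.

Yes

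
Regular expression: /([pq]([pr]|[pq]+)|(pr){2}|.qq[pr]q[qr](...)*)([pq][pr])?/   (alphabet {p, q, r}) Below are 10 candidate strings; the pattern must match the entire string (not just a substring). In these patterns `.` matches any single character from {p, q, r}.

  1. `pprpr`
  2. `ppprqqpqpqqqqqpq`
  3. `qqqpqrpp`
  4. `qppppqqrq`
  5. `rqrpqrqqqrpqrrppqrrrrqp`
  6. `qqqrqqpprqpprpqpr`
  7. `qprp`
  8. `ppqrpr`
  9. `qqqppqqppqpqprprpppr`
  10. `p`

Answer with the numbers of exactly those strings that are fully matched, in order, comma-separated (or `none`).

3, 6

1 → no match
2 → no match
3 → match
4 → no match
5 → no match
6 → match
7 → no match
8 → no match
9 → no match
10 → no match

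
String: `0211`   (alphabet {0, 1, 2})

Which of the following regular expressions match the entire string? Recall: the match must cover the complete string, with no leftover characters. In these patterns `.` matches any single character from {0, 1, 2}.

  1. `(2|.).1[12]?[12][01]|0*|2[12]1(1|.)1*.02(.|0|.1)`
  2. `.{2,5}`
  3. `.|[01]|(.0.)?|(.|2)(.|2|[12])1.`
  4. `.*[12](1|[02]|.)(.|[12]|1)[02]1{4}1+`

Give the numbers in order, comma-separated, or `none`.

1 → no match
2 → match
3 → match
4 → no match

2, 3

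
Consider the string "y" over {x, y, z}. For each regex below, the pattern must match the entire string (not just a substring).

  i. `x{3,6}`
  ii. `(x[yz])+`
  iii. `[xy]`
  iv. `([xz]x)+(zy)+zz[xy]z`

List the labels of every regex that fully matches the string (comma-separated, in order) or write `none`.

i → no match — must start with "x"
ii → no match — must start with "x"
iii → match
iv → no match — must end with "z"

iii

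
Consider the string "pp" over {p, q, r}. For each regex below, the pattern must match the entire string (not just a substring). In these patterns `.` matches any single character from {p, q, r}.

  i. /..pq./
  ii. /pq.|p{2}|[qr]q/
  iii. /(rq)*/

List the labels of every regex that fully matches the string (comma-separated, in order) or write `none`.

i → no match
ii → match
iii → no match

ii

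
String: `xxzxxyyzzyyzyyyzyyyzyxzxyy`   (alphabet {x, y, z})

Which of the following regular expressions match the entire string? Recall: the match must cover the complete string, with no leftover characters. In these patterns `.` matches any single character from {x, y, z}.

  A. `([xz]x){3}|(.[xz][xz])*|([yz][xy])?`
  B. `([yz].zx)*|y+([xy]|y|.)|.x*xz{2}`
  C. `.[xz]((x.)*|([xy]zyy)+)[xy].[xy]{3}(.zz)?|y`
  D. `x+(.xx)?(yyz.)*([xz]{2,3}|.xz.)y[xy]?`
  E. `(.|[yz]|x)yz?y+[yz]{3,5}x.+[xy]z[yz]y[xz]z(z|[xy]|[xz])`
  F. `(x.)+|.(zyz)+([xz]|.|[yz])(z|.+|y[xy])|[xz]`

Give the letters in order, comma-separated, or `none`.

A → no match
B → no match
C → no match
D → match
E → no match
F → no match

D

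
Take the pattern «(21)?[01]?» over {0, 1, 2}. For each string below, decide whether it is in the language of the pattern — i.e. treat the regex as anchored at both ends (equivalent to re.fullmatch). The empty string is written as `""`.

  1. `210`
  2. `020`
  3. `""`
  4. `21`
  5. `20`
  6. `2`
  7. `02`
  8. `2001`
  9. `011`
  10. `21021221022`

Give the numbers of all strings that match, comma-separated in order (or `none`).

1 → match
2 → no match
3 → match
4 → match
5 → no match
6 → no match
7 → no match
8 → no match
9 → no match
10 → no match

1, 3, 4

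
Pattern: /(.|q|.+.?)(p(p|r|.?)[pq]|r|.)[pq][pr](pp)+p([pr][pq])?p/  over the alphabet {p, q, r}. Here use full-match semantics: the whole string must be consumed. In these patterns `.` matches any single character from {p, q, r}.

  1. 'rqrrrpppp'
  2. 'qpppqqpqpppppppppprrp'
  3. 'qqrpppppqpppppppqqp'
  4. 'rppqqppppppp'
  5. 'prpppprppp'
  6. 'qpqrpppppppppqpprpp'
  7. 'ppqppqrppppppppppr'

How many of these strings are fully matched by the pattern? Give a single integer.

1

1 → no match
2 → no match
3 → no match
4 → match
5 → no match
6 → no match
7 → no match — must end with 'p'
Total matched: 1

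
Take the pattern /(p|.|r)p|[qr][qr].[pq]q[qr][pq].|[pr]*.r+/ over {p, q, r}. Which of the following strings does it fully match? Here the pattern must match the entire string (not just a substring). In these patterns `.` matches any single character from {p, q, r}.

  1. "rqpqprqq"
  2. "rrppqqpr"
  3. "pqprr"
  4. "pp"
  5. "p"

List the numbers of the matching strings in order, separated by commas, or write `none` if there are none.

1. "rqpqprqq" → no match
2. "rrppqqpr" → match
3. "pqprr" → no match
4. "pp" → match
5. "p" → no match

2, 4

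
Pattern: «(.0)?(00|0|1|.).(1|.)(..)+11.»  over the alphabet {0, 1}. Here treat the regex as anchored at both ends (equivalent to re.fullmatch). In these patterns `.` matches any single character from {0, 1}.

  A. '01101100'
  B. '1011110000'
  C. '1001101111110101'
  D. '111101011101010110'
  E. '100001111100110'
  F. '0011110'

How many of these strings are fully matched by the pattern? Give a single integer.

2

A → no match
B → no match
C → no match
D → match
E → match
F → no match
Total matched: 2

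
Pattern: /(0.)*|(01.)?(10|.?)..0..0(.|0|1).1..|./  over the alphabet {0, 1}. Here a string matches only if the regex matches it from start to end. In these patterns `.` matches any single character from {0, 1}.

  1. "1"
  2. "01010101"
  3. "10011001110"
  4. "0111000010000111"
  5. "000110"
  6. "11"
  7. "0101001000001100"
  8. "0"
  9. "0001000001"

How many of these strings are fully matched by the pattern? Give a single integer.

1 → match
2 → match
3 → match
4 → match
5 → no match
6 → no match
7 → match
8 → match
9 → match
Total matched: 7

7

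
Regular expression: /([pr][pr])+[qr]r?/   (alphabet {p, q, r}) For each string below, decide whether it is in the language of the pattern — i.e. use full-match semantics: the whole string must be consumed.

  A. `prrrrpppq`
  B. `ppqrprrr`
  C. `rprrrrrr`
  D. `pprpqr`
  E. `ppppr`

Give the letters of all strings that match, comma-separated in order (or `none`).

A, C, D, E

A → match
B → no match
C → match
D → match
E → match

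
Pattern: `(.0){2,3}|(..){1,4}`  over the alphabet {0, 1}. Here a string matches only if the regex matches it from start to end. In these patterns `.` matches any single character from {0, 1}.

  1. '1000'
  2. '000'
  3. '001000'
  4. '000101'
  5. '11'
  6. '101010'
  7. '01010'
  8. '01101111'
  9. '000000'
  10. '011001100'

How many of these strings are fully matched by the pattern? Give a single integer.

1 → match
2 → no match
3 → match
4 → match
5 → match
6 → match
7 → no match
8 → match
9 → match
10 → no match
Total matched: 7

7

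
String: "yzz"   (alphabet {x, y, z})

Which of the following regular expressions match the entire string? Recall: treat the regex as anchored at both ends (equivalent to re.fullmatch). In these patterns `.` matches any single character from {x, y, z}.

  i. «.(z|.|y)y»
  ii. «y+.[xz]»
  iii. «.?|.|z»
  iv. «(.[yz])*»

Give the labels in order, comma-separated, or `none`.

ii

i → no match — must end with "y"
ii → match
iii → no match
iv → no match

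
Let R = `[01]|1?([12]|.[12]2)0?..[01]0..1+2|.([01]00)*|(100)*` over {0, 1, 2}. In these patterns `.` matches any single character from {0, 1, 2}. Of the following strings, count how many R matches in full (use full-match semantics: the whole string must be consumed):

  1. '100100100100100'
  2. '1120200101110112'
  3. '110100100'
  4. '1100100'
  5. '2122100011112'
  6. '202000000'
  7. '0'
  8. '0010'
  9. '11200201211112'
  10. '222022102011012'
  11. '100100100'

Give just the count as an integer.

5

1 → match
2 → no match
3 → no match
4 → match
5 → match
6 → no match
7 → match
8 → no match
9 → no match
10 → no match
11 → match
Total matched: 5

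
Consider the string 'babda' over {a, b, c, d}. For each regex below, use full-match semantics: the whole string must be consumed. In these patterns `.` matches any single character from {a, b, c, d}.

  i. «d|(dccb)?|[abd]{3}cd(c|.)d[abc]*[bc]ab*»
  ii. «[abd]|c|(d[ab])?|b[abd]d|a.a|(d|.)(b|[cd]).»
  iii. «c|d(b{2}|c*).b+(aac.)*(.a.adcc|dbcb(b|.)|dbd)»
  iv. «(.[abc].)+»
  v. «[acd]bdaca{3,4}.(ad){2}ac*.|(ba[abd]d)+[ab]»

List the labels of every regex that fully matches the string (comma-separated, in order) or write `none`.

v

i → no match
ii → no match
iii → no match
iv → no match
v → match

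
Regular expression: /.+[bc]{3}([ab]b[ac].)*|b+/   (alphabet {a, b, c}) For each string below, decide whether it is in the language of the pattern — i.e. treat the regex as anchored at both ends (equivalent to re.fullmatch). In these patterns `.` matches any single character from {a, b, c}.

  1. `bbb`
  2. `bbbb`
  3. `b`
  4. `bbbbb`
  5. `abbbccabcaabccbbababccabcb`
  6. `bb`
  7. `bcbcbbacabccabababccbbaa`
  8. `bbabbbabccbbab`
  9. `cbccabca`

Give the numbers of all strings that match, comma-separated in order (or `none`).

1, 2, 3, 4, 5, 6, 7, 8, 9

1. `bbb` → match
2. `bbbb` → match
3. `b` → match
4. `bbbbb` → match
5 → match
6. `bb` → match
7 → match
8 → match
9. `cbccabca` → match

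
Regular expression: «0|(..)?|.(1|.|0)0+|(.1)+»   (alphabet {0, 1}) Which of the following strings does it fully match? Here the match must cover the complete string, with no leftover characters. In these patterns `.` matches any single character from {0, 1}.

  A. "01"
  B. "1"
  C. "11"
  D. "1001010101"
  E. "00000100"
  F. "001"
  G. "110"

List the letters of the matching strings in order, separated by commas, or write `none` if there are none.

A → match
B → no match
C → match
D → no match
E → no match
F → no match
G → match

A, C, G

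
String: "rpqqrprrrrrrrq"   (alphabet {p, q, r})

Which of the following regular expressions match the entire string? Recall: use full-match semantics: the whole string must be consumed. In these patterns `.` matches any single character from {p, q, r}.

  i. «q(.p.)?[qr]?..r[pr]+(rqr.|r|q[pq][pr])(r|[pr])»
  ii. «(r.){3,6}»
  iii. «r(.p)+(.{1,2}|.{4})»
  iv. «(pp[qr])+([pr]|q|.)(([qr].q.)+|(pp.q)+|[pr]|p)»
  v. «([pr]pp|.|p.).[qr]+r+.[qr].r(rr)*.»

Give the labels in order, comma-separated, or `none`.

i → no match — must start with "q"
ii → no match
iii → no match
iv → no match — must start with "pp"
v → match

v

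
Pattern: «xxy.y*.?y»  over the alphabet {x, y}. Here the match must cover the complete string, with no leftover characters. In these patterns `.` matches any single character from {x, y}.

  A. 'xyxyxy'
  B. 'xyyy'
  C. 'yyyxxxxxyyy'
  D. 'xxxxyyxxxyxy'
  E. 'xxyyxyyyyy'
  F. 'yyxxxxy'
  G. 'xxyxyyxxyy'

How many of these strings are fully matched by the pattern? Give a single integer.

0

A → no match — must start with 'xxy'
B → no match — must start with 'xxy'
C → no match — must start with 'xxy'
D → no match — must start with 'xxy'
E → no match
F → no match — must start with 'xxy'
G → no match
Total matched: 0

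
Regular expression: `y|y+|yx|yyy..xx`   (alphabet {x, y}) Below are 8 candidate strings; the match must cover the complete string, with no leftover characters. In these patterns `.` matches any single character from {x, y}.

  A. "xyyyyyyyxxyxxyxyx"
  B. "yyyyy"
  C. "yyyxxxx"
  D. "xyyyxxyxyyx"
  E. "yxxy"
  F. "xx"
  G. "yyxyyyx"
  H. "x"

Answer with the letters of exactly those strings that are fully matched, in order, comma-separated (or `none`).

B, C

A → no match
B. "yyyyy" → match
C. "yyyxxxx" → match
D. "xyyyxxyxyyx" → no match
E. "yxxy" → no match
F. "xx" → no match
G. "yyxyyyx" → no match
H. "x" → no match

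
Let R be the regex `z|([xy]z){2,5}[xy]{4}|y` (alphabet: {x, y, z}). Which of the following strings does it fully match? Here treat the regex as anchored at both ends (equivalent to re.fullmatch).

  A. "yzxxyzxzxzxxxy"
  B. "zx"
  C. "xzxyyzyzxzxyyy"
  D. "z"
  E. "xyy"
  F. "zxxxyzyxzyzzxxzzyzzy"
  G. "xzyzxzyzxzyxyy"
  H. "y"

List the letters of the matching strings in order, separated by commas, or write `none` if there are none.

A → no match
B → no match
C → no match
D → match
E → no match
F → no match
G → match
H → match

D, G, H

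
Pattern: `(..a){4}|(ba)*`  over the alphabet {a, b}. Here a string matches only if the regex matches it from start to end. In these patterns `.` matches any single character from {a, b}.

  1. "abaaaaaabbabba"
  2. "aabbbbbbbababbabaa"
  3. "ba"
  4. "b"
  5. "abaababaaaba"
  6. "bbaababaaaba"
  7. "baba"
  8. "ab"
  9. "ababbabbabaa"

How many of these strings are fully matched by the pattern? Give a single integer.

5

1 → no match
2 → no match
3. "ba" → match
4. "b" → no match
5. "abaababaaaba" → match
6. "bbaababaaaba" → match
7. "baba" → match
8. "ab" → no match
9. "ababbabbabaa" → match
Total matched: 5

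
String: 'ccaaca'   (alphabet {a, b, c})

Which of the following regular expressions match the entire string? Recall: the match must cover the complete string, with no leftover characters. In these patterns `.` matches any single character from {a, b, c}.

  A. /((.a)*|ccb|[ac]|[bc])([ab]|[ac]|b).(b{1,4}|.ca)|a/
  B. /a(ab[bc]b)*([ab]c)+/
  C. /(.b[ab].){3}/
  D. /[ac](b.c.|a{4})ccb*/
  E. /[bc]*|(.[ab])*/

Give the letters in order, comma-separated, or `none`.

A

A → match
B → no match — must start with 'a'
C → no match
D → no match
E → no match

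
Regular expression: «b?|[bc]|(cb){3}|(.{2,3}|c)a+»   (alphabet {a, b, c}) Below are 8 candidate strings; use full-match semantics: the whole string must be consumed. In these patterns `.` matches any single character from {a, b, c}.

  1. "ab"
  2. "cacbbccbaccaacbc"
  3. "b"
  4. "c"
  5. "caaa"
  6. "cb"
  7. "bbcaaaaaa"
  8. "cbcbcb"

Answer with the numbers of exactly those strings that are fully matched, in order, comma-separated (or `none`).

1 → no match
2 → no match
3 → match
4 → match
5 → match
6 → no match
7 → match
8 → match

3, 4, 5, 7, 8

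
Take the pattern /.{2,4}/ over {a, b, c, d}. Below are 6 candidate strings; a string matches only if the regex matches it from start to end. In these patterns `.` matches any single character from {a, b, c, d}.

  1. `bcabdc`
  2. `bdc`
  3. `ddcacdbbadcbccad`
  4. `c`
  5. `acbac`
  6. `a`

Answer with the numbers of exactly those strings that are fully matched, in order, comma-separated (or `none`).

2

1 → no match
2 → match
3 → no match
4 → no match
5 → no match
6 → no match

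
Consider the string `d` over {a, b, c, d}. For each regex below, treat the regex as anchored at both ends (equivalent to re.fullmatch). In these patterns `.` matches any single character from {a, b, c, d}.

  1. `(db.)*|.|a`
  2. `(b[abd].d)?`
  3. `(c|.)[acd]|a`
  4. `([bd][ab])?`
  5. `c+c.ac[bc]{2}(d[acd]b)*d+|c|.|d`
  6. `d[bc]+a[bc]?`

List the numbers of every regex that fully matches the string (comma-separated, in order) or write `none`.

1, 5

1 → match
2 → no match
3 → no match
4 → no match
5 → match
6 → no match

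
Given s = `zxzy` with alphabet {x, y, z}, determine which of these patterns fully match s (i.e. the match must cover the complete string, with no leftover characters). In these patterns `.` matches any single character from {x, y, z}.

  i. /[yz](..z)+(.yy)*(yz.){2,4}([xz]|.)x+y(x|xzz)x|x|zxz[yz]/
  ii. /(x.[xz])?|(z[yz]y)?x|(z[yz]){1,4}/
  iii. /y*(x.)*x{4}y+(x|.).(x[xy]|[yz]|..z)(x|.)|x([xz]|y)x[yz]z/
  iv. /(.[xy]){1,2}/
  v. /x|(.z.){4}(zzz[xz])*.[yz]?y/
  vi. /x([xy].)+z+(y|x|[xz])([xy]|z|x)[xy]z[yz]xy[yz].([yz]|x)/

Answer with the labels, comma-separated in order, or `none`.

i, iv

i → match
ii → no match
iii → no match
iv → match
v → no match
vi → no match — must start with `x`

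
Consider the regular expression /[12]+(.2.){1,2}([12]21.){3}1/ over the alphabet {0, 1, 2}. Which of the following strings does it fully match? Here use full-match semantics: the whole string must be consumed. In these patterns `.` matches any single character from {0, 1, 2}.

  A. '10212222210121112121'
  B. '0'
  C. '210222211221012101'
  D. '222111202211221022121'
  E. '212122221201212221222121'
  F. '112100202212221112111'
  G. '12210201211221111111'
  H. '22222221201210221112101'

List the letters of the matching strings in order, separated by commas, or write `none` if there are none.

A → match
B → no match — must end with '1'
C → match
D → match
E → match
F → no match
G → no match
H → match

A, C, D, E, H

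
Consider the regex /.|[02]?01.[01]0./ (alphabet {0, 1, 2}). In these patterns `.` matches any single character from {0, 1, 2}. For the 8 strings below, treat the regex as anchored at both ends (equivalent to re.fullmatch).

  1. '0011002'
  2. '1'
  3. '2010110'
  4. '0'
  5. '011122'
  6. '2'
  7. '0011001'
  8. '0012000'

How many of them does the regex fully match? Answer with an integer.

6

1 → match
2 → match
3 → no match
4 → match
5 → no match
6 → match
7 → match
8 → match
Total matched: 6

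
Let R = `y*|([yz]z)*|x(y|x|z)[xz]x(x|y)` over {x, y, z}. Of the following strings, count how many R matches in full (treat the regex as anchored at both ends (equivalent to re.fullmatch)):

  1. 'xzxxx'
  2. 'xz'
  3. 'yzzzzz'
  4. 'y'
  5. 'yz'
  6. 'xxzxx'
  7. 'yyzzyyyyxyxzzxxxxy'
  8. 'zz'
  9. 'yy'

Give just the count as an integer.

7

1 → match
2 → no match
3 → match
4 → match
5 → match
6 → match
7 → no match
8 → match
9 → match
Total matched: 7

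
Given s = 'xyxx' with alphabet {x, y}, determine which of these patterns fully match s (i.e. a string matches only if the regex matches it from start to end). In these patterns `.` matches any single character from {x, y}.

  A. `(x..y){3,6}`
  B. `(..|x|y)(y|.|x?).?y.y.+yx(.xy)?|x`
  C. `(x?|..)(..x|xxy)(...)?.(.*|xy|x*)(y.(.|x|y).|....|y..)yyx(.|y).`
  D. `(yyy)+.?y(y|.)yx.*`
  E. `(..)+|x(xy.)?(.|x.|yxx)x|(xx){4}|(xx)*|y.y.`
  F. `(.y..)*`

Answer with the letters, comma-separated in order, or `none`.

E, F

A → no match — must end with 'y'
B → no match
C → no match
D → no match — must start with 'yyy'
E → match
F → match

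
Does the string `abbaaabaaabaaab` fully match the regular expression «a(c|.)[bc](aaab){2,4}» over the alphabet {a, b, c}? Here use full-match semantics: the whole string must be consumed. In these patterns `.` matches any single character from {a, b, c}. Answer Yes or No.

Yes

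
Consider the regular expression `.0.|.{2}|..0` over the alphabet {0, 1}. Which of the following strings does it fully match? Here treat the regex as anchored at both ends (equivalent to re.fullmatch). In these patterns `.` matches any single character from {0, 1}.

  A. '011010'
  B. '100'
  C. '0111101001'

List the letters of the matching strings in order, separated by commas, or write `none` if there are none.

A. '011010' → no match
B. '100' → match
C. '0111101001' → no match

B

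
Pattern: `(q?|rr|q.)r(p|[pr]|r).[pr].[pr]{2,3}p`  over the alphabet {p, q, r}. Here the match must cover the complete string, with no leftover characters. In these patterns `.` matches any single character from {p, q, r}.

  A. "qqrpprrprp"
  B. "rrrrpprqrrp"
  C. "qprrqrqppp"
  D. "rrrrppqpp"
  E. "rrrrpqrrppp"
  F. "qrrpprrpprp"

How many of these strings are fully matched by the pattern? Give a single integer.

3

A → match
B → no match
C → match
D → no match
E → no match
F → match
Total matched: 3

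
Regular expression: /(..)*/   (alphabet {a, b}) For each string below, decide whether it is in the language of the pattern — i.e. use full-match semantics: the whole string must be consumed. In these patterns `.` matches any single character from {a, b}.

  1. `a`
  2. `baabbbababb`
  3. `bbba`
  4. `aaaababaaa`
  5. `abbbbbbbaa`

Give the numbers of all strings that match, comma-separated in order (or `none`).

1 → no match
2 → no match
3 → match
4 → match
5 → match

3, 4, 5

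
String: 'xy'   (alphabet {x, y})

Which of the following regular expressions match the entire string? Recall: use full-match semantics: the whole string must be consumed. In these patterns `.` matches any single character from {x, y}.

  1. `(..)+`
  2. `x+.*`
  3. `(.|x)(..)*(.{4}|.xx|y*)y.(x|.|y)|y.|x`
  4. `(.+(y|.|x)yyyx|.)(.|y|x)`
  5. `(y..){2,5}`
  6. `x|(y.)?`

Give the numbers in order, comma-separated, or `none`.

1 → match
2 → match
3 → no match
4 → match
5 → no match — must start with 'y'
6 → no match

1, 2, 4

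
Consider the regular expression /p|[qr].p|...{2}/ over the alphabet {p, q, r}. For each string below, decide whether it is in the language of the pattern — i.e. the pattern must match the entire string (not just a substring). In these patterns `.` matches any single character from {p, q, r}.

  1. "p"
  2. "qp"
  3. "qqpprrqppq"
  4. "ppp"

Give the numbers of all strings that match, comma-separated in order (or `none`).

1. "p" → match
2. "qp" → no match
3. "qqpprrqppq" → no match
4. "ppp" → no match

1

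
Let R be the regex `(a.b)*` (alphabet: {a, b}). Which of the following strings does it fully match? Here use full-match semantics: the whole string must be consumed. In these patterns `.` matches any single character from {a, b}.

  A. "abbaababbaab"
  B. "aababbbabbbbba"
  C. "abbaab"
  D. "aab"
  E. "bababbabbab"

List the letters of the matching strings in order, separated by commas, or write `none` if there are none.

A, C, D

A → match
B → no match
C → match
D → match
E → no match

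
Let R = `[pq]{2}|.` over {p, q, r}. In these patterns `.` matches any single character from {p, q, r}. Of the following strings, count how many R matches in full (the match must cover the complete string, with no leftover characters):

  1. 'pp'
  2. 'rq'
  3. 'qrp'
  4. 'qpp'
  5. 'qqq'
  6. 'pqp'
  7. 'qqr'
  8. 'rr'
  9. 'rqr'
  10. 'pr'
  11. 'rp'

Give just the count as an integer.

1

1 → match
2 → no match
3 → no match
4 → no match
5 → no match
6 → no match
7 → no match
8 → no match
9 → no match
10 → no match
11 → no match
Total matched: 1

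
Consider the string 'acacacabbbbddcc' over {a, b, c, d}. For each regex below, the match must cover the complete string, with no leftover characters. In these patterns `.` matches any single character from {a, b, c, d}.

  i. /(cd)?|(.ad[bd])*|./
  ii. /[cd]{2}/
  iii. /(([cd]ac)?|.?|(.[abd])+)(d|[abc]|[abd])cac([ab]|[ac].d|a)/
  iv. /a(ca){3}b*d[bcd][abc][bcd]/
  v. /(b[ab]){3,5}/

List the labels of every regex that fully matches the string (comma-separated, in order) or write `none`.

iv

i → no match
ii → no match
iii → no match
iv → match
v → no match — must start with 'b'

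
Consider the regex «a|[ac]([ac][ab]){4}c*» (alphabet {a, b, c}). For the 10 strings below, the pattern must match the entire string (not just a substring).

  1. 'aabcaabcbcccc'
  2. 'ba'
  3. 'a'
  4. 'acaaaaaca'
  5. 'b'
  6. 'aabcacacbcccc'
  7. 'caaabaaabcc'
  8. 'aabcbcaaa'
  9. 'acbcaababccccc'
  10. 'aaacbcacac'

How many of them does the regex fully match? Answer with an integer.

1 → match
2 → no match
3 → match
4 → match
5 → no match
6 → match
7 → match
8 → match
9 → match
10 → match
Total matched: 8

8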